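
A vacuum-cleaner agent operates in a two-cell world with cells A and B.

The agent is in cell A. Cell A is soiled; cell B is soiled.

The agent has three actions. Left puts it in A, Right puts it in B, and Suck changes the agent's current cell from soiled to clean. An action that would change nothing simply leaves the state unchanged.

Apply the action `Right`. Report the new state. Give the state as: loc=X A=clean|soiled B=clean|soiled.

loc=B A=soiled B=soiled

start: loc=A A=soiled B=soiled
1) do Right; now loc=B A=soiled B=soiled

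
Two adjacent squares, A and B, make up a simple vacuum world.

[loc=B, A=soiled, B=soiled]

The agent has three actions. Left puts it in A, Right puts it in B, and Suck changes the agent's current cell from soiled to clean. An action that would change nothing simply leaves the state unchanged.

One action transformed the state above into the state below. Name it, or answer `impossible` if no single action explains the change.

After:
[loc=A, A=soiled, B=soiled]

try  Left: in A — A soiled, B soiled  ← match
try Right: in B — A soiled, B soiled
try  Suck: in B — A soiled, B clean

Left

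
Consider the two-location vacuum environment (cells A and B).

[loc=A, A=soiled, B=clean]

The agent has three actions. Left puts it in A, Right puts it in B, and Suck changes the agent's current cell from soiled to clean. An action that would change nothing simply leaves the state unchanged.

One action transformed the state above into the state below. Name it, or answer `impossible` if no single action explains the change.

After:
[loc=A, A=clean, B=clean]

try  Left: loc=A A=soiled B=clean
try Right: loc=B A=soiled B=clean
try  Suck: loc=A A=clean B=clean  ← match

Suck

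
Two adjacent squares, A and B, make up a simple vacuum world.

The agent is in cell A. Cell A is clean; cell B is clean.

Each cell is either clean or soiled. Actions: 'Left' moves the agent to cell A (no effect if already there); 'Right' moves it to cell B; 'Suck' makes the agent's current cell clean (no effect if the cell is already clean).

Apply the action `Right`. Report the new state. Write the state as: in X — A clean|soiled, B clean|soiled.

start: in A — A clean, B clean
step 1/1 (Right): in B — A clean, B clean

in B — A clean, B clean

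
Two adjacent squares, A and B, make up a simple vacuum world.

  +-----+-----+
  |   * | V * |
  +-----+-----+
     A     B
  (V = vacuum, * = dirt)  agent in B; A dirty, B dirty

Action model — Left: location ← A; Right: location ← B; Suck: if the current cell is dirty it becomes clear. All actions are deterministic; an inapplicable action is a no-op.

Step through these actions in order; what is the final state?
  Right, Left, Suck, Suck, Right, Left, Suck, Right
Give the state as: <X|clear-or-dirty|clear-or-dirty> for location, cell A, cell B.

<B|clear|dirty>

1. Right → <B|dirty|dirty>
2. Left → <A|dirty|dirty>
3. Suck → <A|clear|dirty>
4. Suck → <A|clear|dirty>
5. Right → <B|clear|dirty>
6. Left → <A|clear|dirty>
7. Suck → <A|clear|dirty>
8. Right → <B|clear|dirty>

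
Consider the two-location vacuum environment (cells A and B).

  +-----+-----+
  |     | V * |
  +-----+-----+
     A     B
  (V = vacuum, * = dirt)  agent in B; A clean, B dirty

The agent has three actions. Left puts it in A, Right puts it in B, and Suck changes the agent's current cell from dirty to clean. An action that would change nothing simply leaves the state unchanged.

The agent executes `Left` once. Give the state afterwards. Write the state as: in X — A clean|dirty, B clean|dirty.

in A — A clean, B dirty

start: in B — A clean, B dirty
t=1 Left ⇒ in A — A clean, B dirty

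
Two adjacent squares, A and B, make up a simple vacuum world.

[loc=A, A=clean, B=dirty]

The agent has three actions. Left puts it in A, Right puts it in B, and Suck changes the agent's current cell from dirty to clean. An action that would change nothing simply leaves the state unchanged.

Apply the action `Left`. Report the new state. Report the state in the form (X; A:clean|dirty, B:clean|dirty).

(A; A:clean, B:dirty)

start: (A; A:clean, B:dirty)
t=1 Left ⇒ (A; A:clean, B:dirty)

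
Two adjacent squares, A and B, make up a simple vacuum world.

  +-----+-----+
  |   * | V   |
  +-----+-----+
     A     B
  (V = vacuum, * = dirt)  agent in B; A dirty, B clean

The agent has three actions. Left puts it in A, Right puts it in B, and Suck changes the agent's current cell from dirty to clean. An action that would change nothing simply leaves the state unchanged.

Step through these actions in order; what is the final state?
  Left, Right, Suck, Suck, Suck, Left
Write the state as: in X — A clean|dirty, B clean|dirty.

in A — A dirty, B clean

t=1 Left ⇒ in A — A dirty, B clean
t=2 Right ⇒ in B — A dirty, B clean
t=3 Suck ⇒ in B — A dirty, B clean
t=4 Suck ⇒ in B — A dirty, B clean
t=5 Suck ⇒ in B — A dirty, B clean
t=6 Left ⇒ in A — A dirty, B clean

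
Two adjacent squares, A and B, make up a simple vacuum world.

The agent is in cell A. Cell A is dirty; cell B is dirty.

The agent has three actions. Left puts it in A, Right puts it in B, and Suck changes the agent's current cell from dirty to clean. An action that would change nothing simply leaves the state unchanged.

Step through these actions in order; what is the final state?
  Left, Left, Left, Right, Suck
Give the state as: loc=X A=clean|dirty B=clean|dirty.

loc=B A=dirty B=clean

1) do Left; now loc=A A=dirty B=dirty
2) do Left; now loc=A A=dirty B=dirty
3) do Left; now loc=A A=dirty B=dirty
4) do Right; now loc=B A=dirty B=dirty
5) do Suck; now loc=B A=dirty B=clean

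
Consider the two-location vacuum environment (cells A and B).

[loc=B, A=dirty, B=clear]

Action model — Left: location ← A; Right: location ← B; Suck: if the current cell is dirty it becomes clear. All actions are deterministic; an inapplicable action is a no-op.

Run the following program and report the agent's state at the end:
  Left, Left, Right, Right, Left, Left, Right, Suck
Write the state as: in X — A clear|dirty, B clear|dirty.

in B — A dirty, B clear

t=1 Left ⇒ in A — A dirty, B clear
t=2 Left ⇒ in A — A dirty, B clear
t=3 Right ⇒ in B — A dirty, B clear
t=4 Right ⇒ in B — A dirty, B clear
t=5 Left ⇒ in A — A dirty, B clear
t=6 Left ⇒ in A — A dirty, B clear
t=7 Right ⇒ in B — A dirty, B clear
t=8 Suck ⇒ in B — A dirty, B clear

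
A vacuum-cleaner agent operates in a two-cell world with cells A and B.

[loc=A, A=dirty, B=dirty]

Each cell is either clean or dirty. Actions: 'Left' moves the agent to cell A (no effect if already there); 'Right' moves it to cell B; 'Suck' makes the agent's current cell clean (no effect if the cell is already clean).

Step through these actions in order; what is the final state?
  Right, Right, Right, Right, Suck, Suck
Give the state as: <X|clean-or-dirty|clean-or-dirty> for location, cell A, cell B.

1) do Right; now <B|dirty|dirty>
2) do Right; now <B|dirty|dirty>
3) do Right; now <B|dirty|dirty>
4) do Right; now <B|dirty|dirty>
5) do Suck; now <B|dirty|clean>
6) do Suck; now <B|dirty|clean>

<B|dirty|clean>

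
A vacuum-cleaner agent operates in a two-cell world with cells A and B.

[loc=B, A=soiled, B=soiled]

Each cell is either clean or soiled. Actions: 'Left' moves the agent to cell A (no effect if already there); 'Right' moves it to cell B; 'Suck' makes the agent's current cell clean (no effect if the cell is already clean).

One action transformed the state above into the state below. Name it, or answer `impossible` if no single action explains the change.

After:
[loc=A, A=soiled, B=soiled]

Left

try  Left: (A; A:soiled, B:soiled)  ← match
try Right: (B; A:soiled, B:soiled)
try  Suck: (B; A:soiled, B:clean)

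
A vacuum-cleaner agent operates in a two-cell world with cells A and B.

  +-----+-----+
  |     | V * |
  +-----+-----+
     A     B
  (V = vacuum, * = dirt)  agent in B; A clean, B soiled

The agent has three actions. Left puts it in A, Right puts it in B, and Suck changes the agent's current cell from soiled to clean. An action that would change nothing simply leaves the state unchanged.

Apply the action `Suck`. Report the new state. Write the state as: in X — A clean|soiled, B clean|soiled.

start: in B — A clean, B soiled
1. Suck → in B — A clean, B clean

in B — A clean, B clean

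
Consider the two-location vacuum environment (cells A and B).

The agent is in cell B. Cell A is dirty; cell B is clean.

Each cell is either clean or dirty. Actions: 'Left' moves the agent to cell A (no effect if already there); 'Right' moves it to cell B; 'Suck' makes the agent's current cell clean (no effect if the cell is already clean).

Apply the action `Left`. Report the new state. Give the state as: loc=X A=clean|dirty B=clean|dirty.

loc=A A=dirty B=clean

start: loc=B A=dirty B=clean
[1] after Left: loc=A A=dirty B=clean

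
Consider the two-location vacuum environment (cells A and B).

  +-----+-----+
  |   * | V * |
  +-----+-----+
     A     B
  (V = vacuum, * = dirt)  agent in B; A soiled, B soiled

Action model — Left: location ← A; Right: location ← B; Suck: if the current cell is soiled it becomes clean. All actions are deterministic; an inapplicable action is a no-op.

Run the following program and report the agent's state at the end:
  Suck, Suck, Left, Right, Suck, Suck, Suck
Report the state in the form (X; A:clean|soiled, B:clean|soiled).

(B; A:soiled, B:clean)

Suck (#1): (B; A:soiled, B:clean)
Suck (#2): (B; A:soiled, B:clean)
Left (#3): (A; A:soiled, B:clean)
Right (#4): (B; A:soiled, B:clean)
Suck (#5): (B; A:soiled, B:clean)
Suck (#6): (B; A:soiled, B:clean)
Suck (#7): (B; A:soiled, B:clean)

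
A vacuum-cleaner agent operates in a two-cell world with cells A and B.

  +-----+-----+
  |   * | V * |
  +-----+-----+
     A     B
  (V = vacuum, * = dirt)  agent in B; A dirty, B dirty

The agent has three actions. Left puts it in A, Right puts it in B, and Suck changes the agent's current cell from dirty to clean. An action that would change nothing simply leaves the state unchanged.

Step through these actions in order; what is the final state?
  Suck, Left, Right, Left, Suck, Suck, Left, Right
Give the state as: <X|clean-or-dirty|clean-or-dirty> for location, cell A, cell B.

t=1 Suck ⇒ <B|dirty|clean>
t=2 Left ⇒ <A|dirty|clean>
t=3 Right ⇒ <B|dirty|clean>
t=4 Left ⇒ <A|dirty|clean>
t=5 Suck ⇒ <A|clean|clean>
t=6 Suck ⇒ <A|clean|clean>
t=7 Left ⇒ <A|clean|clean>
t=8 Right ⇒ <B|clean|clean>

<B|clean|clean>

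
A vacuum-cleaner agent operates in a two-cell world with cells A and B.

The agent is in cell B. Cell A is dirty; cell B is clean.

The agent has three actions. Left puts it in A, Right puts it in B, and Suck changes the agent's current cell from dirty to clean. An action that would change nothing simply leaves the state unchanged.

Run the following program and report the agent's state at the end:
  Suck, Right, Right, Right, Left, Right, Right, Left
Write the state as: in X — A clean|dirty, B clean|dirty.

in A — A dirty, B clean

t=1 Suck ⇒ in B — A dirty, B clean
t=2 Right ⇒ in B — A dirty, B clean
t=3 Right ⇒ in B — A dirty, B clean
t=4 Right ⇒ in B — A dirty, B clean
t=5 Left ⇒ in A — A dirty, B clean
t=6 Right ⇒ in B — A dirty, B clean
t=7 Right ⇒ in B — A dirty, B clean
t=8 Left ⇒ in A — A dirty, B clean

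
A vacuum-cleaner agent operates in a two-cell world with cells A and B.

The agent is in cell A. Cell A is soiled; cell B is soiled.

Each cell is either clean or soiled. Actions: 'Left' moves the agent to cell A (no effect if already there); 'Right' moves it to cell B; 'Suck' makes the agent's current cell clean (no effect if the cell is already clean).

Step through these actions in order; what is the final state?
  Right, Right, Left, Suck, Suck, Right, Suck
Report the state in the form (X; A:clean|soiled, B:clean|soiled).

Right (#1): (B; A:soiled, B:soiled)
Right (#2): (B; A:soiled, B:soiled)
Left (#3): (A; A:soiled, B:soiled)
Suck (#4): (A; A:clean, B:soiled)
Suck (#5): (A; A:clean, B:soiled)
Right (#6): (B; A:clean, B:soiled)
Suck (#7): (B; A:clean, B:clean)

(B; A:clean, B:clean)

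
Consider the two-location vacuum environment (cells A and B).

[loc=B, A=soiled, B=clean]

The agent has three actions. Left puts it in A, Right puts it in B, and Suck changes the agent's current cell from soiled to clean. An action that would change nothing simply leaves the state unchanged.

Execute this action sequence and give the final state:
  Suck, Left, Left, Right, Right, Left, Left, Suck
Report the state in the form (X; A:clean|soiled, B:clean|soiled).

step 1/8 (Suck): (B; A:soiled, B:clean)
step 2/8 (Left): (A; A:soiled, B:clean)
step 3/8 (Left): (A; A:soiled, B:clean)
step 4/8 (Right): (B; A:soiled, B:clean)
step 5/8 (Right): (B; A:soiled, B:clean)
step 6/8 (Left): (A; A:soiled, B:clean)
step 7/8 (Left): (A; A:soiled, B:clean)
step 8/8 (Suck): (A; A:clean, B:clean)

(A; A:clean, B:clean)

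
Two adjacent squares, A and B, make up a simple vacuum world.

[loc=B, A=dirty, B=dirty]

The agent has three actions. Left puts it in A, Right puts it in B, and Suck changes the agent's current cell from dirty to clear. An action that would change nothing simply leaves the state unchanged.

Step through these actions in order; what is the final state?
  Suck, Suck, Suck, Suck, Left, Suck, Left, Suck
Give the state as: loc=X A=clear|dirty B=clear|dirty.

t=1 Suck ⇒ loc=B A=dirty B=clear
t=2 Suck ⇒ loc=B A=dirty B=clear
t=3 Suck ⇒ loc=B A=dirty B=clear
t=4 Suck ⇒ loc=B A=dirty B=clear
t=5 Left ⇒ loc=A A=dirty B=clear
t=6 Suck ⇒ loc=A A=clear B=clear
t=7 Left ⇒ loc=A A=clear B=clear
t=8 Suck ⇒ loc=A A=clear B=clear

loc=A A=clear B=clear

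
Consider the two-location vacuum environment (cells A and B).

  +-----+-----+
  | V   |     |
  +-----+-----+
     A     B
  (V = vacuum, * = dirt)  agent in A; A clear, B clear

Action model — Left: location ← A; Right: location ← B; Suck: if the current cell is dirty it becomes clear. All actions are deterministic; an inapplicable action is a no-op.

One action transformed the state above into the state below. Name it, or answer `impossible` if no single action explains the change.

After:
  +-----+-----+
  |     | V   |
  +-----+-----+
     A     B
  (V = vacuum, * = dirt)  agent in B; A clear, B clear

try  Left: in A — A clear, B clear
try Right: in B — A clear, B clear  ← match
try  Suck: in A — A clear, B clear

Right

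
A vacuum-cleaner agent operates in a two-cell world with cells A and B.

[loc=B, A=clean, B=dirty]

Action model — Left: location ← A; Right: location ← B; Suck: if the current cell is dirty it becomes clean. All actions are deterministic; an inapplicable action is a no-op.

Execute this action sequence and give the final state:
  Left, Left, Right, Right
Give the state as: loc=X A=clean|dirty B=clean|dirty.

1. Left → loc=A A=clean B=dirty
2. Left → loc=A A=clean B=dirty
3. Right → loc=B A=clean B=dirty
4. Right → loc=B A=clean B=dirty

loc=B A=clean B=dirty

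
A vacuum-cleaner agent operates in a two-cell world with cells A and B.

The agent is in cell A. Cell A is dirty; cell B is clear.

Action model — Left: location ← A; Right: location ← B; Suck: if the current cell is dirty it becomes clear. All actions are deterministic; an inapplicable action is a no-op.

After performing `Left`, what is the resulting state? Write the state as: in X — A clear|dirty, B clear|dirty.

start: in A — A dirty, B clear
1. Left → in A — A dirty, B clear

in A — A dirty, B clear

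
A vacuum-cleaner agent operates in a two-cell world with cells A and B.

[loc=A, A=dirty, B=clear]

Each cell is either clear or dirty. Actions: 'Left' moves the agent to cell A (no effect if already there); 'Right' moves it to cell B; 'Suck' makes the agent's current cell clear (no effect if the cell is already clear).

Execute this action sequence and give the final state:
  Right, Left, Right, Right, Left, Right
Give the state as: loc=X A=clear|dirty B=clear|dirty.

t=1 Right ⇒ loc=B A=dirty B=clear
t=2 Left ⇒ loc=A A=dirty B=clear
t=3 Right ⇒ loc=B A=dirty B=clear
t=4 Right ⇒ loc=B A=dirty B=clear
t=5 Left ⇒ loc=A A=dirty B=clear
t=6 Right ⇒ loc=B A=dirty B=clear

loc=B A=dirty B=clear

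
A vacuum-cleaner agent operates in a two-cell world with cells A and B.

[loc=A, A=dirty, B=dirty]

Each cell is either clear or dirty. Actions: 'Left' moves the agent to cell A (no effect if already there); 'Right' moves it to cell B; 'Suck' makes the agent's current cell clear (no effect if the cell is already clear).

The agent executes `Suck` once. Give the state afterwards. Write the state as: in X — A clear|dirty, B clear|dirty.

in A — A clear, B dirty

start: in A — A dirty, B dirty
t=1 Suck ⇒ in A — A clear, B dirty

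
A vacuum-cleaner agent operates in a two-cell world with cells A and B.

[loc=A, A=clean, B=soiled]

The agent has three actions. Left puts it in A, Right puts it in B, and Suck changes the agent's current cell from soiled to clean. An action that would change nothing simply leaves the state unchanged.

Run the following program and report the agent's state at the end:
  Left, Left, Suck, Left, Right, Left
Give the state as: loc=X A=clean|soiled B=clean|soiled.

1. Left → loc=A A=clean B=soiled
2. Left → loc=A A=clean B=soiled
3. Suck → loc=A A=clean B=soiled
4. Left → loc=A A=clean B=soiled
5. Right → loc=B A=clean B=soiled
6. Left → loc=A A=clean B=soiled

loc=A A=clean B=soiled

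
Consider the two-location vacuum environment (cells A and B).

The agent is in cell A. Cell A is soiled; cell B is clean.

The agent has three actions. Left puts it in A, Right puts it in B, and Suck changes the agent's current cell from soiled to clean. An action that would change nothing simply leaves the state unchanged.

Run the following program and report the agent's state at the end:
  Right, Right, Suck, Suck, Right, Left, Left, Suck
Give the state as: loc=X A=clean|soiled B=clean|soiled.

1. Right → loc=B A=soiled B=clean
2. Right → loc=B A=soiled B=clean
3. Suck → loc=B A=soiled B=clean
4. Suck → loc=B A=soiled B=clean
5. Right → loc=B A=soiled B=clean
6. Left → loc=A A=soiled B=clean
7. Left → loc=A A=soiled B=clean
8. Suck → loc=A A=clean B=clean

loc=A A=clean B=clean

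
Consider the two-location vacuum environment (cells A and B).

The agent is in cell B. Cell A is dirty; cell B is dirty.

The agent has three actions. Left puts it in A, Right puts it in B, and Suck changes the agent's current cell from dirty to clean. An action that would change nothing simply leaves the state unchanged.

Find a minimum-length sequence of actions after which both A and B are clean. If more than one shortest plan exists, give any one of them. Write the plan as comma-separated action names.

Suck, Left, Suck

1) do Suck; now loc=B A=dirty B=clean
2) do Left; now loc=A A=dirty B=clean
3) do Suck; now loc=A A=clean B=clean
min 3: Suck B + move + Suck A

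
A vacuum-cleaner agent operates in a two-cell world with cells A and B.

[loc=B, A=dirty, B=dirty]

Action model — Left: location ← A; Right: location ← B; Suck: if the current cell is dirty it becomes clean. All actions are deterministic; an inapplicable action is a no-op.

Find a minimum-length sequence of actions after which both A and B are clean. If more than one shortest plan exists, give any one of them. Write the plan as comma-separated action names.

Suck, Left, Suck

step 1/3 (Suck): (B; A:dirty, B:clean)
step 2/3 (Left): (A; A:dirty, B:clean)
step 3/3 (Suck): (A; A:clean, B:clean)
min 3: Suck B + move + Suck A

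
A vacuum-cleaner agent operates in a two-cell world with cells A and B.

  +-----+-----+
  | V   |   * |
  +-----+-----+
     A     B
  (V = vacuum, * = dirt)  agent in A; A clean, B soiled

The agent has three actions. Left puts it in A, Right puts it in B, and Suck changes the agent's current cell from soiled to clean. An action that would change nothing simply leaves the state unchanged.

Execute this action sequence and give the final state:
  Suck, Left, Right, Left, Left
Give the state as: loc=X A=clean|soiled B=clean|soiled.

loc=A A=clean B=soiled

Suck (#1): loc=A A=clean B=soiled
Left (#2): loc=A A=clean B=soiled
Right (#3): loc=B A=clean B=soiled
Left (#4): loc=A A=clean B=soiled
Left (#5): loc=A A=clean B=soiled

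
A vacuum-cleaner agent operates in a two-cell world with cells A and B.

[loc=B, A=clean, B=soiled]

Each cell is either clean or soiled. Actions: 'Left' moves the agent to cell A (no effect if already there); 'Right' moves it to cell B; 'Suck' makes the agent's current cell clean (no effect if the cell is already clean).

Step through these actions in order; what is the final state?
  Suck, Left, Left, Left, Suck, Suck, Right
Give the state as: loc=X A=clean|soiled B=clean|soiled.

1. Suck → loc=B A=clean B=clean
2. Left → loc=A A=clean B=clean
3. Left → loc=A A=clean B=clean
4. Left → loc=A A=clean B=clean
5. Suck → loc=A A=clean B=clean
6. Suck → loc=A A=clean B=clean
7. Right → loc=B A=clean B=clean

loc=B A=clean B=clean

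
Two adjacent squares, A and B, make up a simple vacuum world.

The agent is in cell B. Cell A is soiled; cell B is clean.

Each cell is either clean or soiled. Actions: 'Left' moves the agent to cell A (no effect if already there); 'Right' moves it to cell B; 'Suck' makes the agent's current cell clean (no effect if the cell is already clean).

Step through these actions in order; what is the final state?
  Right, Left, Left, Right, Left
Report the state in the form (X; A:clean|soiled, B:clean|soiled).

(A; A:soiled, B:clean)

1. Right → (B; A:soiled, B:clean)
2. Left → (A; A:soiled, B:clean)
3. Left → (A; A:soiled, B:clean)
4. Right → (B; A:soiled, B:clean)
5. Left → (A; A:soiled, B:clean)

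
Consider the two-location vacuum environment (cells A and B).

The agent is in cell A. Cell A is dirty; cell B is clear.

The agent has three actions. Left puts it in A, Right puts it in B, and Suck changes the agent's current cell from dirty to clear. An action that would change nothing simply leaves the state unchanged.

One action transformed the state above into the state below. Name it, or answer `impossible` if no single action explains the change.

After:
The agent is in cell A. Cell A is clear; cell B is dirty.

impossible

try  Left: loc=A A=dirty B=clear
try Right: loc=B A=dirty B=clear
try  Suck: loc=A A=clear B=clear
no single action produces the after-state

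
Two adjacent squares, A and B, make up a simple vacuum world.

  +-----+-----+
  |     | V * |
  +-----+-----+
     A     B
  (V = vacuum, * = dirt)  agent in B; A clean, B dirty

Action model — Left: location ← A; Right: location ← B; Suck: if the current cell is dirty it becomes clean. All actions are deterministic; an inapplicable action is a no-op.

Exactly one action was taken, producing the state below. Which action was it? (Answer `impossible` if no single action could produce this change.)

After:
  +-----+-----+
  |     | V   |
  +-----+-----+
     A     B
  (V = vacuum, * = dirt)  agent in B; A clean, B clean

Suck

try  Left: loc=A A=clean B=dirty
try Right: loc=B A=clean B=dirty
try  Suck: loc=B A=clean B=clean  ← match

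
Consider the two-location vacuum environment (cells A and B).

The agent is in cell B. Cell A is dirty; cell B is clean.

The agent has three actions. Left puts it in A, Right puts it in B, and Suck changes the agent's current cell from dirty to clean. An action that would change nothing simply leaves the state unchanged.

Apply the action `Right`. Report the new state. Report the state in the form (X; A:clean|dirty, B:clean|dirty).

(B; A:dirty, B:clean)

start: (B; A:dirty, B:clean)
step 1/1 (Right): (B; A:dirty, B:clean)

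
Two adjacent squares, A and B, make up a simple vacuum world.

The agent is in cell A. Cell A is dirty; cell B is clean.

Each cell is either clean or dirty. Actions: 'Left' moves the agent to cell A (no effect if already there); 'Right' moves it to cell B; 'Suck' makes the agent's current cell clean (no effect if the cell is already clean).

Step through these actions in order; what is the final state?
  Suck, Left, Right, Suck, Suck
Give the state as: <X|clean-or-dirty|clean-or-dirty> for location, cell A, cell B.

<B|clean|clean>

Suck (#1): <A|clean|clean>
Left (#2): <A|clean|clean>
Right (#3): <B|clean|clean>
Suck (#4): <B|clean|clean>
Suck (#5): <B|clean|clean>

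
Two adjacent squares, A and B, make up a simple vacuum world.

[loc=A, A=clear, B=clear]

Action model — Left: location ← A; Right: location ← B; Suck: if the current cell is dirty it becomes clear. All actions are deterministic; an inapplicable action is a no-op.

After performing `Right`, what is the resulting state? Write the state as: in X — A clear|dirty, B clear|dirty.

start: in A — A clear, B clear
[1] after Right: in B — A clear, B clear

in B — A clear, B clear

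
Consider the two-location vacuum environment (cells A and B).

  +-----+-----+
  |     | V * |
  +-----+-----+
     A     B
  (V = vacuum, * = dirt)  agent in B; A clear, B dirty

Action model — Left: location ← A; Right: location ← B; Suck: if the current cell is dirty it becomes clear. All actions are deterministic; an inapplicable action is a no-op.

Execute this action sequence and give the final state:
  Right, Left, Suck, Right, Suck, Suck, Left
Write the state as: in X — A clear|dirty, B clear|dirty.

in A — A clear, B clear

Right (#1): in B — A clear, B dirty
Left (#2): in A — A clear, B dirty
Suck (#3): in A — A clear, B dirty
Right (#4): in B — A clear, B dirty
Suck (#5): in B — A clear, B clear
Suck (#6): in B — A clear, B clear
Left (#7): in A — A clear, B clear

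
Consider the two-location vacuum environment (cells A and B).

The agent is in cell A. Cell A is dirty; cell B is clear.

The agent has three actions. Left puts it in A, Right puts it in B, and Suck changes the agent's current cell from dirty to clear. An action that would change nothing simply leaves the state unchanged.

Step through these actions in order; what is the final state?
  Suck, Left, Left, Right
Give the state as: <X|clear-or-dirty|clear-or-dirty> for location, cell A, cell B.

[1] after Suck: <A|clear|clear>
[2] after Left: <A|clear|clear>
[3] after Left: <A|clear|clear>
[4] after Right: <B|clear|clear>

<B|clear|clear>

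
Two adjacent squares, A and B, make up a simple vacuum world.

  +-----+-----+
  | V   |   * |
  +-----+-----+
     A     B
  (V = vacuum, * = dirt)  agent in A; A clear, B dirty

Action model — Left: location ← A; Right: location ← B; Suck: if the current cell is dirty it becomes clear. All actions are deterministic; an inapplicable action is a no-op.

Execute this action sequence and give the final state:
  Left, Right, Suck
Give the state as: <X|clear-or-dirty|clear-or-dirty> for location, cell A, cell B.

<B|clear|clear>

[1] after Left: <A|clear|dirty>
[2] after Right: <B|clear|dirty>
[3] after Suck: <B|clear|clear>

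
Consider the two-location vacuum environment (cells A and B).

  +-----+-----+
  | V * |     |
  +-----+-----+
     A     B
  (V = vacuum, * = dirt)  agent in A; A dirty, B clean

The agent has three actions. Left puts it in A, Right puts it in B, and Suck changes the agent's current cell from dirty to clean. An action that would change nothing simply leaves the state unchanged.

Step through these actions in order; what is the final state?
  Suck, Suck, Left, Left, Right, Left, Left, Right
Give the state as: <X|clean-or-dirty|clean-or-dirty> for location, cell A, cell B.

1. Suck → <A|clean|clean>
2. Suck → <A|clean|clean>
3. Left → <A|clean|clean>
4. Left → <A|clean|clean>
5. Right → <B|clean|clean>
6. Left → <A|clean|clean>
7. Left → <A|clean|clean>
8. Right → <B|clean|clean>

<B|clean|clean>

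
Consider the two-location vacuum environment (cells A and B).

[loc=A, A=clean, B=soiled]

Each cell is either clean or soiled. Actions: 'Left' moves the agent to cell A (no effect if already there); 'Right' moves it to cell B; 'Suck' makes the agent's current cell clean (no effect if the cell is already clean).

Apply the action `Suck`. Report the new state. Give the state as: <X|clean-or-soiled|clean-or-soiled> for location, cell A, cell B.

start: <A|clean|soiled>
[1] after Suck: <A|clean|soiled>

<A|clean|soiled>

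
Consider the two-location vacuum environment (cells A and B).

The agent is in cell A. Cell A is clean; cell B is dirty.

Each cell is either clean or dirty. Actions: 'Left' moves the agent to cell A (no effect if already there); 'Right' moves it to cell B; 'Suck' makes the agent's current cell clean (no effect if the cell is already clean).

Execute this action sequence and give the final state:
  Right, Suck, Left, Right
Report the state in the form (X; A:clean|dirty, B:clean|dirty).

1) do Right; now (B; A:clean, B:dirty)
2) do Suck; now (B; A:clean, B:clean)
3) do Left; now (A; A:clean, B:clean)
4) do Right; now (B; A:clean, B:clean)

(B; A:clean, B:clean)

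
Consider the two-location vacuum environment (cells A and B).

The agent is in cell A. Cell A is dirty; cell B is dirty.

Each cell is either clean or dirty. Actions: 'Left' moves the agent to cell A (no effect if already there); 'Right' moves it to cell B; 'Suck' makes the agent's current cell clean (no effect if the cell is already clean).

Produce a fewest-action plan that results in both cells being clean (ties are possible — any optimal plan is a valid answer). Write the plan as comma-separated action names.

Suck, Right, Suck

Suck (#1): <A|clean|dirty>
Right (#2): <B|clean|dirty>
Suck (#3): <B|clean|clean>
min 3: Suck A + move + Suck B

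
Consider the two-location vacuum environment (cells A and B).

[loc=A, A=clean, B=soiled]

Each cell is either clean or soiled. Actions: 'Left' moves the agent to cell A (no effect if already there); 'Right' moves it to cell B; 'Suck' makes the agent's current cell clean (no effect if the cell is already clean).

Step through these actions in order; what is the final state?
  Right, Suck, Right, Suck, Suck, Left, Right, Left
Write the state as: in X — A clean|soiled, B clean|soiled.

1) do Right; now in B — A clean, B soiled
2) do Suck; now in B — A clean, B clean
3) do Right; now in B — A clean, B clean
4) do Suck; now in B — A clean, B clean
5) do Suck; now in B — A clean, B clean
6) do Left; now in A — A clean, B clean
7) do Right; now in B — A clean, B clean
8) do Left; now in A — A clean, B clean

in A — A clean, B clean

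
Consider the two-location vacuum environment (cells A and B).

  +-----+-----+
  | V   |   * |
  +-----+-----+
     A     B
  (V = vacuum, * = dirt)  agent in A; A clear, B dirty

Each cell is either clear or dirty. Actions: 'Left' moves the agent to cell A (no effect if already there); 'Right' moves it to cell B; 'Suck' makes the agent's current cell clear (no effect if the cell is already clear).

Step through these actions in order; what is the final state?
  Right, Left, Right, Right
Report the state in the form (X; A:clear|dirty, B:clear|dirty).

(B; A:clear, B:dirty)

step 1/4 (Right): (B; A:clear, B:dirty)
step 2/4 (Left): (A; A:clear, B:dirty)
step 3/4 (Right): (B; A:clear, B:dirty)
step 4/4 (Right): (B; A:clear, B:dirty)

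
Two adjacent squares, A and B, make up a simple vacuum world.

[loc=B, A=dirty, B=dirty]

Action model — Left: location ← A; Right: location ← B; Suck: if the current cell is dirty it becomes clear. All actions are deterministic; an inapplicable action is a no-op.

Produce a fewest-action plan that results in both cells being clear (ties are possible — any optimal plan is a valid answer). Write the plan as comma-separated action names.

step 1/3 (Suck): in B — A dirty, B clear
step 2/3 (Left): in A — A dirty, B clear
step 3/3 (Suck): in A — A clear, B clear
min 3: Suck B + move + Suck A

Suck, Left, Suck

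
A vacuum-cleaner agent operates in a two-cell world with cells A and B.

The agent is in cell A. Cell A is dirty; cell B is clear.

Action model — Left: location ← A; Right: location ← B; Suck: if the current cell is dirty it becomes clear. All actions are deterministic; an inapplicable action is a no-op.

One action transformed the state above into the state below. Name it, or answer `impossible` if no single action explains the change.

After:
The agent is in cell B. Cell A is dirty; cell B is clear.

try  Left: (A; A:dirty, B:clear)
try Right: (B; A:dirty, B:clear)  ← match
try  Suck: (A; A:clear, B:clear)

Right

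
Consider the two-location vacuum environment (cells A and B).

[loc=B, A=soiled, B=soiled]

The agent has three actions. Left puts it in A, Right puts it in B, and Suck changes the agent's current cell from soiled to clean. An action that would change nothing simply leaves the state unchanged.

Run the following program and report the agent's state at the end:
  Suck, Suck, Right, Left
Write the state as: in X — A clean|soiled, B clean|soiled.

in A — A soiled, B clean

t=1 Suck ⇒ in B — A soiled, B clean
t=2 Suck ⇒ in B — A soiled, B clean
t=3 Right ⇒ in B — A soiled, B clean
t=4 Left ⇒ in A — A soiled, B clean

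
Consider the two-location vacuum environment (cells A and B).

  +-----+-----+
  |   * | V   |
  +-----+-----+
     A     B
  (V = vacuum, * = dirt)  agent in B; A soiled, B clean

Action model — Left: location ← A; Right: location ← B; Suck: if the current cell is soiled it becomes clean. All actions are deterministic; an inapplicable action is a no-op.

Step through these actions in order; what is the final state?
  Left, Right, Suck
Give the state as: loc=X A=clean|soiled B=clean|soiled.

Left (#1): loc=A A=soiled B=clean
Right (#2): loc=B A=soiled B=clean
Suck (#3): loc=B A=soiled B=clean

loc=B A=soiled B=clean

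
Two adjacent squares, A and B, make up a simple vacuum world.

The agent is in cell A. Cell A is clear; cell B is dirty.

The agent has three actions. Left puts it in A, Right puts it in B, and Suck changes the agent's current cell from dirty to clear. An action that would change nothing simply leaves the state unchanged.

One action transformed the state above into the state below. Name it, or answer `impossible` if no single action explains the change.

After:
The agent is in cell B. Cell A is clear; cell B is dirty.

Right

try  Left: (A; A:clear, B:dirty)
try Right: (B; A:clear, B:dirty)  ← match
try  Suck: (A; A:clear, B:dirty)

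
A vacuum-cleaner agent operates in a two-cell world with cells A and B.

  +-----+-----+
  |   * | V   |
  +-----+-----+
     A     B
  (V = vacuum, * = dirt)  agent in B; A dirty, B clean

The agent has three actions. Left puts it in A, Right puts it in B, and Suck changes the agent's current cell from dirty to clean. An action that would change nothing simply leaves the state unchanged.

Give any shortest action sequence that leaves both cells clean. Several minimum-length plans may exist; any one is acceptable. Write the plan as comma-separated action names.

t=1 Left ⇒ in A — A dirty, B clean
t=2 Suck ⇒ in A — A clean, B clean
min 2: go A then Suck

Left, Suck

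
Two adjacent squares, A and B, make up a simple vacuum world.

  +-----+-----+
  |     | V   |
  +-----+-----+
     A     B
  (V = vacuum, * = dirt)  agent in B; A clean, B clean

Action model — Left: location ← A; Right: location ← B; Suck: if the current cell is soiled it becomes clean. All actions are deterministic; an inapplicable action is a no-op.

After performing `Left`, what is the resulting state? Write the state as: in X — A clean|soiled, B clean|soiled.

in A — A clean, B clean

start: in B — A clean, B clean
1. Left → in A — A clean, B clean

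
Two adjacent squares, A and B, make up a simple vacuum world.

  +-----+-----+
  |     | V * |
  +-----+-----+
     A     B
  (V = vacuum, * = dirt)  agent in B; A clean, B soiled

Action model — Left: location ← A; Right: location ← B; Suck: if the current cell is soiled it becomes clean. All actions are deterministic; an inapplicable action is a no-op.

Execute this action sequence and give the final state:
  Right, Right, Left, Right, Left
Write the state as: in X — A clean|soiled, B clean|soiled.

in A — A clean, B soiled

step 1/5 (Right): in B — A clean, B soiled
step 2/5 (Right): in B — A clean, B soiled
step 3/5 (Left): in A — A clean, B soiled
step 4/5 (Right): in B — A clean, B soiled
step 5/5 (Left): in A — A clean, B soiled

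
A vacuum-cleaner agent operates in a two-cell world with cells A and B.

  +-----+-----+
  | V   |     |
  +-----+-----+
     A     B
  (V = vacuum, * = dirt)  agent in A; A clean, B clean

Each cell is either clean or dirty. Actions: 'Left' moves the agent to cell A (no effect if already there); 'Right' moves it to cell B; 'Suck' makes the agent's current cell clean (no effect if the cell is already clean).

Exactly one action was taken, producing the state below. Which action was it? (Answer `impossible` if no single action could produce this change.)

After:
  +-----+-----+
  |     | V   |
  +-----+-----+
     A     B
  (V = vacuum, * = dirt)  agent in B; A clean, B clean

Right

try  Left: <A|clean|clean>
try Right: <B|clean|clean>  ← match
try  Suck: <A|clean|clean>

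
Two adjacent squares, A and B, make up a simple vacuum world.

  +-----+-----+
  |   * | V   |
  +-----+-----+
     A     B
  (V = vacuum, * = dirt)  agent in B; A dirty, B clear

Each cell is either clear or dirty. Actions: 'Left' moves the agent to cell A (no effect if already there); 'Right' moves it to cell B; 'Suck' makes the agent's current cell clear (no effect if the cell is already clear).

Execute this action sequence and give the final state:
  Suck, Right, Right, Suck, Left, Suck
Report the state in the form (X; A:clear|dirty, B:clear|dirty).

1. Suck → (B; A:dirty, B:clear)
2. Right → (B; A:dirty, B:clear)
3. Right → (B; A:dirty, B:clear)
4. Suck → (B; A:dirty, B:clear)
5. Left → (A; A:dirty, B:clear)
6. Suck → (A; A:clear, B:clear)

(A; A:clear, B:clear)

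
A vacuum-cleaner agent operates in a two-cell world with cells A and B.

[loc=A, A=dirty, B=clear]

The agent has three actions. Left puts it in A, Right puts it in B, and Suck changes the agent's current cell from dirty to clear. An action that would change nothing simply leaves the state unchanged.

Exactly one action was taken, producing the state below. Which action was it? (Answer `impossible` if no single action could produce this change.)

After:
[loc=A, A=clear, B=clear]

try  Left: in A — A dirty, B clear
try Right: in B — A dirty, B clear
try  Suck: in A — A clear, B clear  ← match

Suck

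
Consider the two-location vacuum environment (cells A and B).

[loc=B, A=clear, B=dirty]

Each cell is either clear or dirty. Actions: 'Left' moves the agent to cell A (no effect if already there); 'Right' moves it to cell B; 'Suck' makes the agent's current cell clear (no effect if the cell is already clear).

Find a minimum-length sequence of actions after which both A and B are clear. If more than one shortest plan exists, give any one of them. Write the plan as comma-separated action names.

t=1 Suck ⇒ in B — A clear, B clear
min 1: B is dirty, one Suck

Suck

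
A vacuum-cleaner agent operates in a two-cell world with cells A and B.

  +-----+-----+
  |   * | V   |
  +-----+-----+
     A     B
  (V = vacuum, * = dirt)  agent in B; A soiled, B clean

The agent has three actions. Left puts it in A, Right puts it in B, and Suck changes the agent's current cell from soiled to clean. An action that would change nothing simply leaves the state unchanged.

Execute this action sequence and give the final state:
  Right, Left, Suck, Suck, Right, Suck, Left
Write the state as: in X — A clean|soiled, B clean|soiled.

in A — A clean, B clean

step 1/7 (Right): in B — A soiled, B clean
step 2/7 (Left): in A — A soiled, B clean
step 3/7 (Suck): in A — A clean, B clean
step 4/7 (Suck): in A — A clean, B clean
step 5/7 (Right): in B — A clean, B clean
step 6/7 (Suck): in B — A clean, B clean
step 7/7 (Left): in A — A clean, B clean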